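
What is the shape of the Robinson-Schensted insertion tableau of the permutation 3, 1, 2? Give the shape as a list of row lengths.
[2, 1]

Row-insert each entry into an empty tableau.

After inserting 3: P = [[3]].
After inserting 1: P = [[1], [3]].
After inserting 2: P = [[1, 2], [3]].

The final insertion tableau P = [[1, 2], [3]] has shape [2, 1].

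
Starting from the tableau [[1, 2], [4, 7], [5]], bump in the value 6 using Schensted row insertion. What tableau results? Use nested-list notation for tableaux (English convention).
6 is larger than every entry of row 1, so it is appended to row 1. The new tableau is [[1, 2, 6], [4, 7], [5]].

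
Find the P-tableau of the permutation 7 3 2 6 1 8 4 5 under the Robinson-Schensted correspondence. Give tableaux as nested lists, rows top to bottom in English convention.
Insert 7: appended to row 1. P = [[7]].
Insert 3: 3 bumps 7 from row 1; 7 starts row 2. P = [[3], [7]].
Insert 2: 2 bumps 3 from row 1; 3 bumps 7 from row 2; 7 starts row 3. P = [[2], [3], [7]].
Insert 6: appended to row 1. P = [[2, 6], [3], [7]].
Insert 1: 1 bumps 2 from row 1; 2 bumps 3 from row 2; 3 bumps 7 from row 3; 7 starts row 4. P = [[1, 6], [2], [3], [7]].
Insert 8: appended to row 1. P = [[1, 6, 8], [2], [3], [7]].
Insert 4: 4 bumps 6 from row 1; 6 appends to row 2. P = [[1, 4, 8], [2, 6], [3], [7]].
Insert 5: 5 bumps 8 from row 1; 8 appends to row 2. P = [[1, 4, 5], [2, 6, 8], [3], [7]].

So P = [[1, 4, 5], [2, 6, 8], [3], [7]].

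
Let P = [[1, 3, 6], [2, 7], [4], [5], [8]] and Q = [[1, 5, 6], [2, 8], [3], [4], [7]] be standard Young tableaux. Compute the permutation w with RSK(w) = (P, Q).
8 5 4 2 3 7 1 6

Reverse the RSK construction: for i from n down to 1, find the cell of Q containing i, remove the entry at that cell from P, and reverse-bump it up through P; the value ejected from row 1 is w(i).

Step i=8: Q has 8 at row 2, column 2; remove 7 from row 2 of P and reverse-bump: 7 enters row 1 and ejects 6. So w(8) = 6. P is now [[1, 3, 7], [2], [4], [5], [8]].
Step i=7: Q has 7 at row 5, column 1; remove 8 from row 5 of P and reverse-bump: 8 enters row 4 and ejects 5; 5 enters row 3 and ejects 4; 4 enters row 2 and ejects 2; 2 enters row 1 and ejects 1. So w(7) = 1. P is now [[2, 3, 7], [4], [5], [8]].
Step i=6: Q has 6 at row 1, column 3; remove that cell from P, ejecting 7. So w(6) = 7. P is now [[2, 3], [4], [5], [8]].
Step i=5: Q has 5 at row 1, column 2; remove that cell from P, ejecting 3. So w(5) = 3. P is now [[2], [4], [5], [8]].
Step i=4: Q has 4 at row 4, column 1; remove 8 from row 4 of P and reverse-bump: 8 enters row 3 and ejects 5; 5 enters row 2 and ejects 4; 4 enters row 1 and ejects 2. So w(4) = 2. P is now [[4], [5], [8]].
Step i=3: Q has 3 at row 3, column 1; remove 8 from row 3 of P and reverse-bump: 8 enters row 2 and ejects 5; 5 enters row 1 and ejects 4. So w(3) = 4. P is now [[5], [8]].
Step i=2: Q has 2 at row 2, column 1; remove 8 from row 2 of P and reverse-bump: 8 enters row 1 and ejects 5. So w(2) = 5. P is now [[8]].
Step i=1: Q has 1 at row 1, column 1; remove that cell from P, ejecting 8. So w(1) = 8. P is now [].

So w = 8 5 4 2 3 7 1 6.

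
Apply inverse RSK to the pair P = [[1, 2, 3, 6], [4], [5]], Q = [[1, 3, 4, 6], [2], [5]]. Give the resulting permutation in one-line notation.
Reverse the RSK construction: for i from n down to 1, find the cell of Q containing i, remove the entry at that cell from P, and reverse-bump it up through P; the value ejected from row 1 is w(i).

Step i=6: Q has 6 at row 1, column 4; remove that cell from P, ejecting 6. So w(6) = 6. P is now [[1, 2, 3], [4], [5]].
Step i=5: Q has 5 at row 3, column 1; remove 5 from row 3 of P and reverse-bump: 5 enters row 2 and ejects 4; 4 enters row 1 and ejects 3. So w(5) = 3. P is now [[1, 2, 4], [5]].
Step i=4: Q has 4 at row 1, column 3; remove that cell from P, ejecting 4. So w(4) = 4. P is now [[1, 2], [5]].
Step i=3: Q has 3 at row 1, column 2; remove that cell from P, ejecting 2. So w(3) = 2. P is now [[1], [5]].
Step i=2: Q has 2 at row 2, column 1; remove 5 from row 2 of P and reverse-bump: 5 enters row 1 and ejects 1. So w(2) = 1. P is now [[5]].
Step i=1: Q has 1 at row 1, column 1; remove that cell from P, ejecting 5. So w(1) = 5. P is now [].

So w = 5 1 2 4 3 6.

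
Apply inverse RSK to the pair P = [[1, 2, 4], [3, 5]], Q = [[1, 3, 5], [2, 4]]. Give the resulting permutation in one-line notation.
3 1 5 2 4

Reverse the RSK construction: for i from n down to 1, find the cell of Q containing i, remove the entry at that cell from P, and reverse-bump it up through P; the value ejected from row 1 is w(i).

Step i=5: Q has 5 at row 1, column 3; remove that cell from P, ejecting 4. So w(5) = 4. P is now [[1, 2], [3, 5]].
Step i=4: Q has 4 at row 2, column 2; remove 5 from row 2 of P and reverse-bump: 5 enters row 1 and ejects 2. So w(4) = 2. P is now [[1, 5], [3]].
Step i=3: Q has 3 at row 1, column 2; remove that cell from P, ejecting 5. So w(3) = 5. P is now [[1], [3]].
Step i=2: Q has 2 at row 2, column 1; remove 3 from row 2 of P and reverse-bump: 3 enters row 1 and ejects 1. So w(2) = 1. P is now [[3]].
Step i=1: Q has 1 at row 1, column 1; remove that cell from P, ejecting 3. So w(1) = 3. P is now [].

So w = 3 1 5 2 4.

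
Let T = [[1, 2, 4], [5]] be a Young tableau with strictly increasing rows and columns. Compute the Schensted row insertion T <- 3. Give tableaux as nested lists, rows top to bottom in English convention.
In row 1, 3 replaces 4 (the leftmost entry greater than 3); 4 is bumped to row 2. In row 2, 4 replaces 5 (the leftmost entry greater than 4); 5 is bumped to row 3. 5 starts a new row 3. The new tableau is [[1, 2, 3], [4], [5]].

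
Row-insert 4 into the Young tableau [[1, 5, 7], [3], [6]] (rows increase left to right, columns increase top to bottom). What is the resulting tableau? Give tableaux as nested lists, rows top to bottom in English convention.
[[1, 4, 7], [3, 5], [6]]

In row 1, 4 replaces 5 (the leftmost entry greater than 4); 5 is bumped to row 2. 5 is appended to row 2. The new tableau is [[1, 4, 7], [3, 5], [6]].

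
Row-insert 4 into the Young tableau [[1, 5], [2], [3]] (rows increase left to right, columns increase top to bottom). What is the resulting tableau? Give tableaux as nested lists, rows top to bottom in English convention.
[[1, 4], [2, 5], [3]]

In row 1, 4 replaces 5 (the leftmost entry greater than 4); 5 is bumped to row 2. 5 is appended to row 2. The new tableau is [[1, 4], [2, 5], [3]].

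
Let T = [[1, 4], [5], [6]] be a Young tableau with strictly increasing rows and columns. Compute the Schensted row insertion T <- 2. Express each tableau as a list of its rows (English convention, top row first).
[[1, 2], [4], [5], [6]]

In row 1, 2 replaces 4 (the leftmost entry greater than 2); 4 is bumped to row 2. In row 2, 4 replaces 5 (the leftmost entry greater than 4); 5 is bumped to row 3. In row 3, 5 replaces 6 (the leftmost entry greater than 5); 6 is bumped to row 4. 6 starts a new row 4. The new tableau is [[1, 2], [4], [5], [6]].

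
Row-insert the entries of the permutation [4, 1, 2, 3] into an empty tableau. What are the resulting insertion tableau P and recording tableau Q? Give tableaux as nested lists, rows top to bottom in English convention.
P = [[1, 2, 3], [4]], Q = [[1, 3, 4], [2]]

Insert each entry of the permutation into P by Schensted row insertion, recording in Q the position of each new cell.

Insert 4: appended to row 1. P = [[4]].
Insert 1: 1 bumps 4 from row 1; 4 starts row 2. P = [[1], [4]].
Insert 2: appended to row 1. P = [[1, 2], [4]].
Insert 3: appended to row 1. P = [[1, 2, 3], [4]].

So P = [[1, 2, 3], [4]], Q = [[1, 3, 4], [2]].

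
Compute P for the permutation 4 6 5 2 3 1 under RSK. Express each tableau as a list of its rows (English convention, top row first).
P = [[1, 3], [2, 5], [4], [6]]

Insert 4: appended to row 1. P = [[4]].
Insert 6: appended to row 1. P = [[4, 6]].
Insert 5: 5 bumps 6 from row 1; 6 starts row 2. P = [[4, 5], [6]].
Insert 2: 2 bumps 4 from row 1; 4 bumps 6 from row 2; 6 starts row 3. P = [[2, 5], [4], [6]].
Insert 3: 3 bumps 5 from row 1; 5 appends to row 2. P = [[2, 3], [4, 5], [6]].
Insert 1: 1 bumps 2 from row 1; 2 bumps 4 from row 2; 4 bumps 6 from row 3; 6 starts row 4. P = [[1, 3], [2, 5], [4], [6]].

So P = [[1, 3], [2, 5], [4], [6]].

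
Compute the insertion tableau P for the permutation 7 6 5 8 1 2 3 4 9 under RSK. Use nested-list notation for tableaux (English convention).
P = [[1, 2, 3, 4, 9], [5, 8], [6], [7]]

Insert 7: appended to row 1. P = [[7]].
Insert 6: 6 bumps 7 from row 1; 7 starts row 2. P = [[6], [7]].
Insert 5: 5 bumps 6 from row 1; 6 bumps 7 from row 2; 7 starts row 3. P = [[5], [6], [7]].
Insert 8: appended to row 1. P = [[5, 8], [6], [7]].
Insert 1: 1 bumps 5 from row 1; 5 bumps 6 from row 2; 6 bumps 7 from row 3; 7 starts row 4. P = [[1, 8], [5], [6], [7]].
Insert 2: 2 bumps 8 from row 1; 8 appends to row 2. P = [[1, 2], [5, 8], [6], [7]].
Insert 3: appended to row 1. P = [[1, 2, 3], [5, 8], [6], [7]].
Insert 4: appended to row 1. P = [[1, 2, 3, 4], [5, 8], [6], [7]].
Insert 9: appended to row 1. P = [[1, 2, 3, 4, 9], [5, 8], [6], [7]].

So P = [[1, 2, 3, 4, 9], [5, 8], [6], [7]].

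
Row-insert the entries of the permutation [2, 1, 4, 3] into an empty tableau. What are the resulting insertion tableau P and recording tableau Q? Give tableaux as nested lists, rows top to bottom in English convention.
Insert each entry of the permutation into P by Schensted row insertion, recording in Q the position of each new cell.

After inserting 2: P = [[2]].
After inserting 1: P = [[1], [2]].
After inserting 4: P = [[1, 4], [2]].
After inserting 3: P = [[1, 3], [2, 4]].

So P = [[1, 3], [2, 4]], Q = [[1, 3], [2, 4]].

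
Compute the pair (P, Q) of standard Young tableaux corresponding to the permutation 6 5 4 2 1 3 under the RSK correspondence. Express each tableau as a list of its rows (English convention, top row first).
P = [[1, 3], [2], [4], [5], [6]], Q = [[1, 6], [2], [3], [4], [5]]

Insert each entry of the permutation into P by Schensted row insertion, recording in Q the position of each new cell.

Insert 6: appended to row 1. P = [[6]], Q = [[1]].
Insert 5: 5 bumps 6 from row 1; 6 starts row 2. P = [[5], [6]], Q = [[1], [2]].
Insert 4: 4 bumps 5 from row 1; 5 bumps 6 from row 2; 6 starts row 3. P = [[4], [5], [6]], Q = [[1], [2], [3]].
Insert 2: 2 bumps 4 from row 1; 4 bumps 5 from row 2; 5 bumps 6 from row 3; 6 starts row 4. P = [[2], [4], [5], [6]], Q = [[1], [2], [3], [4]].
Insert 1: 1 bumps 2 from row 1; 2 bumps 4 from row 2; 4 bumps 5 from row 3; 5 bumps 6 from row 4; 6 starts row 5. P = [[1], [2], [4], [5], [6]], Q = [[1], [2], [3], [4], [5]].
Insert 3: appended to row 1. P = [[1, 3], [2], [4], [5], [6]], Q = [[1, 6], [2], [3], [4], [5]].

So P = [[1, 3], [2], [4], [5], [6]], Q = [[1, 6], [2], [3], [4], [5]].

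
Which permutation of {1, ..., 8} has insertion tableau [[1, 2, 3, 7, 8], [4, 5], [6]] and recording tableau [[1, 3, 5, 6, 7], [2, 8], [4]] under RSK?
Reverse RSK: for i = n, n-1, ..., 1, locate i in Q, remove the corresponding corner cell from P, and reverse-bump its entry up through P; the value ejected from row 1 is w(i).

So w = 6 1 4 2 5 7 8 3.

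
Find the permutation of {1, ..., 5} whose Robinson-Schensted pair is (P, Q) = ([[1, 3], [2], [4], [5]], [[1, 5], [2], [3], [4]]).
5 4 2 1 3

Reverse the RSK construction: for i from n down to 1, find the cell of Q containing i, remove the entry at that cell from P, and reverse-bump it up through P; the value ejected from row 1 is w(i).

Step i=5: Q has 5 at row 1, column 2; remove that cell from P, ejecting 3. So w(5) = 3. P is now [[1], [2], [4], [5]].
Step i=4: Q has 4 at row 4, column 1; remove 5 from row 4 of P and reverse-bump: 5 enters row 3 and ejects 4; 4 enters row 2 and ejects 2; 2 enters row 1 and ejects 1. So w(4) = 1. P is now [[2], [4], [5]].
Step i=3: Q has 3 at row 3, column 1; remove 5 from row 3 of P and reverse-bump: 5 enters row 2 and ejects 4; 4 enters row 1 and ejects 2. So w(3) = 2. P is now [[4], [5]].
Step i=2: Q has 2 at row 2, column 1; remove 5 from row 2 of P and reverse-bump: 5 enters row 1 and ejects 4. So w(2) = 4. P is now [[5]].
Step i=1: Q has 1 at row 1, column 1; remove that cell from P, ejecting 5. So w(1) = 5. P is now [].

So w = 5 4 2 1 3.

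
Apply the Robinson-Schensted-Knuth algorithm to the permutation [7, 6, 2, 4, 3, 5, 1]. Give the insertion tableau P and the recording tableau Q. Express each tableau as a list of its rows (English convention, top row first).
P = [[1, 3, 5], [2], [4], [6], [7]], Q = [[1, 4, 6], [2], [3], [5], [7]]

Insert each entry of the permutation into P by Schensted row insertion, recording in Q the position of each new cell.

Insert 7: appended to row 1. P = [[7]].
Insert 6: 6 bumps 7 from row 1; 7 starts row 2. P = [[6], [7]].
Insert 2: 2 bumps 6 from row 1; 6 bumps 7 from row 2; 7 starts row 3. P = [[2], [6], [7]].
Insert 4: appended to row 1. P = [[2, 4], [6], [7]].
Insert 3: 3 bumps 4 from row 1; 4 bumps 6 from row 2; 6 bumps 7 from row 3; 7 starts row 4. P = [[2, 3], [4], [6], [7]].
Insert 5: appended to row 1. P = [[2, 3, 5], [4], [6], [7]].
Insert 1: 1 bumps 2 from row 1; 2 bumps 4 from row 2; 4 bumps 6 from row 3; 6 bumps 7 from row 4; 7 starts row 5. P = [[1, 3, 5], [2], [4], [6], [7]].

So P = [[1, 3, 5], [2], [4], [6], [7]], Q = [[1, 4, 6], [2], [3], [5], [7]].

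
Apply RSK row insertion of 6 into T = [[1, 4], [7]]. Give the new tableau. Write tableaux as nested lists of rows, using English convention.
[[1, 4, 6], [7]]

6 is larger than every entry of row 1, so it is appended to row 1. The new tableau is [[1, 4, 6], [7]].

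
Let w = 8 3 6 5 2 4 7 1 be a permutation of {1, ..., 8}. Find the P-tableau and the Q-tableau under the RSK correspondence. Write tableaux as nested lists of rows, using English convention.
Insert each entry of the permutation into P by Schensted row insertion, recording in Q the position of each new cell.

Insert 8: appended to row 1. P = [[8]].
Insert 3: 3 bumps 8 from row 1; 8 starts row 2. P = [[3], [8]].
Insert 6: appended to row 1. P = [[3, 6], [8]].
Insert 5: 5 bumps 6 from row 1; 6 bumps 8 from row 2; 8 starts row 3. P = [[3, 5], [6], [8]].
Insert 2: 2 bumps 3 from row 1; 3 bumps 6 from row 2; 6 bumps 8 from row 3; 8 starts row 4. P = [[2, 5], [3], [6], [8]].
Insert 4: 4 bumps 5 from row 1; 5 appends to row 2. P = [[2, 4], [3, 5], [6], [8]].
Insert 7: appended to row 1. P = [[2, 4, 7], [3, 5], [6], [8]].
Insert 1: 1 bumps 2 from row 1; 2 bumps 3 from row 2; 3 bumps 6 from row 3; 6 bumps 8 from row 4; 8 starts row 5. P = [[1, 4, 7], [2, 5], [3], [6], [8]].

So P = [[1, 4, 7], [2, 5], [3], [6], [8]], Q = [[1, 3, 7], [2, 6], [4], [5], [8]].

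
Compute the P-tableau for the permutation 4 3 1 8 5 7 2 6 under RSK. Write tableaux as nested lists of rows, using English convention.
Insert 4: appended to row 1. P = [[4]].
Insert 3: 3 bumps 4 from row 1; 4 starts row 2. P = [[3], [4]].
Insert 1: 1 bumps 3 from row 1; 3 bumps 4 from row 2; 4 starts row 3. P = [[1], [3], [4]].
Insert 8: appended to row 1. P = [[1, 8], [3], [4]].
Insert 5: 5 bumps 8 from row 1; 8 appends to row 2. P = [[1, 5], [3, 8], [4]].
Insert 7: appended to row 1. P = [[1, 5, 7], [3, 8], [4]].
Insert 2: 2 bumps 5 from row 1; 5 bumps 8 from row 2; 8 appends to row 3. P = [[1, 2, 7], [3, 5], [4, 8]].
Insert 6: 6 bumps 7 from row 1; 7 appends to row 2. P = [[1, 2, 6], [3, 5, 7], [4, 8]].

So P = [[1, 2, 6], [3, 5, 7], [4, 8]].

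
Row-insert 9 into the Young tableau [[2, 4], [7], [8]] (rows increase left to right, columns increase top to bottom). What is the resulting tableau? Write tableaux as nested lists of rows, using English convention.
[[2, 4, 9], [7], [8]]

9 is larger than every entry of row 1, so it is appended to row 1. The new tableau is [[2, 4, 9], [7], [8]].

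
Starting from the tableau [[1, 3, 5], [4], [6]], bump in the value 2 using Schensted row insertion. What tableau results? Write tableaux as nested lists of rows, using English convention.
[[1, 2, 5], [3], [4], [6]]

In row 1, 2 replaces 3 (the leftmost entry greater than 2); 3 is bumped to row 2. In row 2, 3 replaces 4 (the leftmost entry greater than 3); 4 is bumped to row 3. In row 3, 4 replaces 6 (the leftmost entry greater than 4); 6 is bumped to row 4. 6 starts a new row 4. The new tableau is [[1, 2, 5], [3], [4], [6]].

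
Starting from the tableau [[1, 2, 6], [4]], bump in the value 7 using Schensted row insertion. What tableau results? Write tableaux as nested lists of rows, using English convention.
7 is larger than every entry of row 1, so it is appended to row 1. The new tableau is [[1, 2, 6, 7], [4]].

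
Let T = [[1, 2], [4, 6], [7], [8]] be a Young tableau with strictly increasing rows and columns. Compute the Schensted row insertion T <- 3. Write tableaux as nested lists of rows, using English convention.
[[1, 2, 3], [4, 6], [7], [8]]

3 is larger than every entry of row 1, so it is appended to row 1. The new tableau is [[1, 2, 3], [4, 6], [7], [8]].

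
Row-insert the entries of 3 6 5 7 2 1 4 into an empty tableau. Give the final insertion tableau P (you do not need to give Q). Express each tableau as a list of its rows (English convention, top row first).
P = [[1, 4, 7], [2, 5], [3], [6]]

Insert 3: appended to row 1. P = [[3]].
Insert 6: appended to row 1. P = [[3, 6]].
Insert 5: 5 bumps 6 from row 1; 6 starts row 2. P = [[3, 5], [6]].
Insert 7: appended to row 1. P = [[3, 5, 7], [6]].
Insert 2: 2 bumps 3 from row 1; 3 bumps 6 from row 2; 6 starts row 3. P = [[2, 5, 7], [3], [6]].
Insert 1: 1 bumps 2 from row 1; 2 bumps 3 from row 2; 3 bumps 6 from row 3; 6 starts row 4. P = [[1, 5, 7], [2], [3], [6]].
Insert 4: 4 bumps 5 from row 1; 5 appends to row 2. P = [[1, 4, 7], [2, 5], [3], [6]].

So P = [[1, 4, 7], [2, 5], [3], [6]].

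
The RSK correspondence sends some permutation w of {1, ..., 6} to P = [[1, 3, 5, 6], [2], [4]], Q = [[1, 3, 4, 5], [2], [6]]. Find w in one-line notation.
4 2 3 5 6 1

Reverse RSK: for i = n, n-1, ..., 1, locate i in Q, remove the corresponding corner cell from P, and reverse-bump its entry up through P; the value ejected from row 1 is w(i).

So w = 4 2 3 5 6 1.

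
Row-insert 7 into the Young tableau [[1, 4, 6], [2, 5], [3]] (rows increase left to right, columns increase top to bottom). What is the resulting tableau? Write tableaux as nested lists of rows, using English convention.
[[1, 4, 6, 7], [2, 5], [3]]

7 is larger than every entry of row 1, so it is appended to row 1. The new tableau is [[1, 4, 6, 7], [2, 5], [3]].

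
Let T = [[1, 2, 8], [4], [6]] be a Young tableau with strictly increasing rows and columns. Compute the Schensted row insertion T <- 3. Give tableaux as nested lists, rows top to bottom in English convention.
In row 1, 3 replaces 8 (the leftmost entry greater than 3); 8 is bumped to row 2. 8 is appended to row 2. The new tableau is [[1, 2, 3], [4, 8], [6]].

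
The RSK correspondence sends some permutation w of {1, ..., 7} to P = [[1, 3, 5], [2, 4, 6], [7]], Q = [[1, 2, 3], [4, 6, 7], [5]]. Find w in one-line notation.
Reverse RSK: for i = n, n-1, ..., 1, locate i in Q, remove the corresponding corner cell from P, and reverse-bump its entry up through P; the value ejected from row 1 is w(i).

So w = 2 4 7 6 1 3 5.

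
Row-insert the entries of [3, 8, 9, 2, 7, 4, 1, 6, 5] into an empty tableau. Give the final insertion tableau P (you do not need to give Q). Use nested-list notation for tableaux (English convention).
Insert 3: appended to row 1. P = [[3]].
Insert 8: appended to row 1. P = [[3, 8]].
Insert 9: appended to row 1. P = [[3, 8, 9]].
Insert 2: 2 bumps 3 from row 1; 3 starts row 2. P = [[2, 8, 9], [3]].
Insert 7: 7 bumps 8 from row 1; 8 appends to row 2. P = [[2, 7, 9], [3, 8]].
Insert 4: 4 bumps 7 from row 1; 7 bumps 8 from row 2; 8 starts row 3. P = [[2, 4, 9], [3, 7], [8]].
Insert 1: 1 bumps 2 from row 1; 2 bumps 3 from row 2; 3 bumps 8 from row 3; 8 starts row 4. P = [[1, 4, 9], [2, 7], [3], [8]].
Insert 6: 6 bumps 9 from row 1; 9 appends to row 2. P = [[1, 4, 6], [2, 7, 9], [3], [8]].
Insert 5: 5 bumps 6 from row 1; 6 bumps 7 from row 2; 7 appends to row 3. P = [[1, 4, 5], [2, 6, 9], [3, 7], [8]].

So P = [[1, 4, 5], [2, 6, 9], [3, 7], [8]].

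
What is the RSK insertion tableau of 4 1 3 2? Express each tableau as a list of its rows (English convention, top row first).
P = [[1, 2], [3], [4]]

After inserting 4: P = [[4]].
After inserting 1: P = [[1], [4]].
After inserting 3: P = [[1, 3], [4]].
After inserting 2: P = [[1, 2], [3], [4]].

So P = [[1, 2], [3], [4]].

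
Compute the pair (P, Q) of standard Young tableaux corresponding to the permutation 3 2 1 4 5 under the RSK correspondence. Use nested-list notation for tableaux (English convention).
Insert each entry of the permutation into P by Schensted row insertion, recording in Q the position of each new cell.

After inserting 3: P = [[3]].
After inserting 2: P = [[2], [3]].
After inserting 1: P = [[1], [2], [3]].
After inserting 4: P = [[1, 4], [2], [3]].
After inserting 5: P = [[1, 4, 5], [2], [3]].

So P = [[1, 4, 5], [2], [3]], Q = [[1, 4, 5], [2], [3]].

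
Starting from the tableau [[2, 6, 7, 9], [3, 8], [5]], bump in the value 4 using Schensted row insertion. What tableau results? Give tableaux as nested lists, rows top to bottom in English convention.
In row 1, 4 replaces 6 (the leftmost entry greater than 4); 6 is bumped to row 2. In row 2, 6 replaces 8 (the leftmost entry greater than 6); 8 is bumped to row 3. 8 is appended to row 3. The new tableau is [[2, 4, 7, 9], [3, 6], [5, 8]].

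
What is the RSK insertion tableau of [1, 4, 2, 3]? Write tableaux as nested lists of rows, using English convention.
After inserting 1: P = [[1]].
After inserting 4: P = [[1, 4]].
After inserting 2: P = [[1, 2], [4]].
After inserting 3: P = [[1, 2, 3], [4]].

So P = [[1, 2, 3], [4]].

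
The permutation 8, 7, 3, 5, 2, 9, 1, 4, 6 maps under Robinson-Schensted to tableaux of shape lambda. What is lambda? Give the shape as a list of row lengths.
[3, 3, 1, 1, 1]

RSK row insertion gives P = [[1, 4, 6], [2, 5, 9], [3], [7], [8]], which has shape [3, 3, 1, 1, 1].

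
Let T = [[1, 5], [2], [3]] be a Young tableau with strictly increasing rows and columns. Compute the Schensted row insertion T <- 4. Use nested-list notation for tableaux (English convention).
In row 1, 4 replaces 5 (the leftmost entry greater than 4); 5 is bumped to row 2. 5 is appended to row 2. The new tableau is [[1, 4], [2, 5], [3]].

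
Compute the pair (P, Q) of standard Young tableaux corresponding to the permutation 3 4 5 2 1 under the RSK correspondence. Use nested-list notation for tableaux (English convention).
Insert each entry of the permutation into P by Schensted row insertion, recording in Q the position of each new cell.

Insert 3: appended to row 1. P = [[3]], Q = [[1]].
Insert 4: appended to row 1. P = [[3, 4]], Q = [[1, 2]].
Insert 5: appended to row 1. P = [[3, 4, 5]], Q = [[1, 2, 3]].
Insert 2: 2 bumps 3 from row 1; 3 starts row 2. P = [[2, 4, 5], [3]], Q = [[1, 2, 3], [4]].
Insert 1: 1 bumps 2 from row 1; 2 bumps 3 from row 2; 3 starts row 3. P = [[1, 4, 5], [2], [3]], Q = [[1, 2, 3], [4], [5]].

So P = [[1, 4, 5], [2], [3]], Q = [[1, 2, 3], [4], [5]].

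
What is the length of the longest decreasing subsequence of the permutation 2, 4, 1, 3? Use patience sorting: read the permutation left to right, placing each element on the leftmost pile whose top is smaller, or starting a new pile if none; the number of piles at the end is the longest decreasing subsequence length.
2

2: new pile. tops = [2]
4: onto pile 1 (replacing 2). tops = [4]
1: new pile. tops = [4, 1]
3: onto pile 2 (replacing 1). tops = [4, 3]

2 piles, so the longest decreasing subsequence has length 2.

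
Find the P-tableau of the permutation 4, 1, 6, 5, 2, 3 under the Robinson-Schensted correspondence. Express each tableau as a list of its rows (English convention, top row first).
Insert 4: appended to row 1. P = [[4]].
Insert 1: 1 bumps 4 from row 1; 4 starts row 2. P = [[1], [4]].
Insert 6: appended to row 1. P = [[1, 6], [4]].
Insert 5: 5 bumps 6 from row 1; 6 appends to row 2. P = [[1, 5], [4, 6]].
Insert 2: 2 bumps 5 from row 1; 5 bumps 6 from row 2; 6 starts row 3. P = [[1, 2], [4, 5], [6]].
Insert 3: appended to row 1. P = [[1, 2, 3], [4, 5], [6]].

So P = [[1, 2, 3], [4, 5], [6]].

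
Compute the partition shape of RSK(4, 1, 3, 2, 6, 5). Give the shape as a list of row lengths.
[3, 2, 1]

Row-insert each entry into an empty tableau.

After inserting 4: P = [[4]].
After inserting 1: P = [[1], [4]].
After inserting 3: P = [[1, 3], [4]].
After inserting 2: P = [[1, 2], [3], [4]].
After inserting 6: P = [[1, 2, 6], [3], [4]].
After inserting 5: P = [[1, 2, 5], [3, 6], [4]].

The final insertion tableau P = [[1, 2, 5], [3, 6], [4]] has shape [3, 2, 1].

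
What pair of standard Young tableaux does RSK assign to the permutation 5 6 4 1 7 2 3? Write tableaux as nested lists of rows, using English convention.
P = [[1, 2, 3], [4, 6, 7], [5]], Q = [[1, 2, 5], [3, 6, 7], [4]]

Insert each entry of the permutation into P by Schensted row insertion, recording in Q the position of each new cell.

Insert 5: appended to row 1. P = [[5]].
Insert 6: appended to row 1. P = [[5, 6]].
Insert 4: 4 bumps 5 from row 1; 5 starts row 2. P = [[4, 6], [5]].
Insert 1: 1 bumps 4 from row 1; 4 bumps 5 from row 2; 5 starts row 3. P = [[1, 6], [4], [5]].
Insert 7: appended to row 1. P = [[1, 6, 7], [4], [5]].
Insert 2: 2 bumps 6 from row 1; 6 appends to row 2. P = [[1, 2, 7], [4, 6], [5]].
Insert 3: 3 bumps 7 from row 1; 7 appends to row 2. P = [[1, 2, 3], [4, 6, 7], [5]].

So P = [[1, 2, 3], [4, 6, 7], [5]], Q = [[1, 2, 5], [3, 6, 7], [4]].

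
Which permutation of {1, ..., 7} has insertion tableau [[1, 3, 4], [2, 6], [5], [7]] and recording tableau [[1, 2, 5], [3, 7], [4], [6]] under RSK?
Reverse RSK: for i = n, n-1, ..., 1, locate i in Q, remove the corresponding corner cell from P, and reverse-bump its entry up through P; the value ejected from row 1 is w(i).

So w = 2 7 5 3 6 1 4.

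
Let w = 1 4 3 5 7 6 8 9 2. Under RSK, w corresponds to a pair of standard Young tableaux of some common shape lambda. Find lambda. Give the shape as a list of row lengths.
Row-insert each entry into an empty tableau.

After inserting 1: P = [[1]].
After inserting 4: P = [[1, 4]].
After inserting 3: P = [[1, 3], [4]].
After inserting 5: P = [[1, 3, 5], [4]].
After inserting 7: P = [[1, 3, 5, 7], [4]].
After inserting 6: P = [[1, 3, 5, 6], [4, 7]].
After inserting 8: P = [[1, 3, 5, 6, 8], [4, 7]].
After inserting 9: P = [[1, 3, 5, 6, 8, 9], [4, 7]].
After inserting 2: P = [[1, 2, 5, 6, 8, 9], [3, 7], [4]].

The final insertion tableau P = [[1, 2, 5, 6, 8, 9], [3, 7], [4]] has shape [6, 2, 1].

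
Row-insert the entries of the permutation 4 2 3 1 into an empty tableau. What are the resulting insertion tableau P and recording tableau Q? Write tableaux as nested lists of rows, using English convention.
Insert each entry of the permutation into P by Schensted row insertion, recording in Q the position of each new cell.

Insert 4: appended to row 1. P = [[4]].
Insert 2: 2 bumps 4 from row 1; 4 starts row 2. P = [[2], [4]].
Insert 3: appended to row 1. P = [[2, 3], [4]].
Insert 1: 1 bumps 2 from row 1; 2 bumps 4 from row 2; 4 starts row 3. P = [[1, 3], [2], [4]].

So P = [[1, 3], [2], [4]], Q = [[1, 3], [2], [4]].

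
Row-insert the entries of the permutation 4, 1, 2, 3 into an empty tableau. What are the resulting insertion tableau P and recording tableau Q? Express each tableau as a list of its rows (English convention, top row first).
Insert each entry of the permutation into P by Schensted row insertion, recording in Q the position of each new cell.

Insert 4: appended to row 1. P = [[4]].
Insert 1: 1 bumps 4 from row 1; 4 starts row 2. P = [[1], [4]].
Insert 2: appended to row 1. P = [[1, 2], [4]].
Insert 3: appended to row 1. P = [[1, 2, 3], [4]].

So P = [[1, 2, 3], [4]], Q = [[1, 3, 4], [2]].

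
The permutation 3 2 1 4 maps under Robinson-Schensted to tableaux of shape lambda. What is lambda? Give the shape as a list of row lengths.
Row-insert each entry into an empty tableau.

After inserting 3: P = [[3]].
After inserting 2: P = [[2], [3]].
After inserting 1: P = [[1], [2], [3]].
After inserting 4: P = [[1, 4], [2], [3]].

The final insertion tableau P = [[1, 4], [2], [3]] has shape [2, 1, 1].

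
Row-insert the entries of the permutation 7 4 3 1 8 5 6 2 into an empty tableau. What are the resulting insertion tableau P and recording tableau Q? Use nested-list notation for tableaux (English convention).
P = [[1, 2, 6], [3, 5], [4, 8], [7]], Q = [[1, 5, 7], [2, 6], [3, 8], [4]]

Insert each entry of the permutation into P by Schensted row insertion, recording in Q the position of each new cell.

Insert 7: appended to row 1. P = [[7]].
Insert 4: 4 bumps 7 from row 1; 7 starts row 2. P = [[4], [7]].
Insert 3: 3 bumps 4 from row 1; 4 bumps 7 from row 2; 7 starts row 3. P = [[3], [4], [7]].
Insert 1: 1 bumps 3 from row 1; 3 bumps 4 from row 2; 4 bumps 7 from row 3; 7 starts row 4. P = [[1], [3], [4], [7]].
Insert 8: appended to row 1. P = [[1, 8], [3], [4], [7]].
Insert 5: 5 bumps 8 from row 1; 8 appends to row 2. P = [[1, 5], [3, 8], [4], [7]].
Insert 6: appended to row 1. P = [[1, 5, 6], [3, 8], [4], [7]].
Insert 2: 2 bumps 5 from row 1; 5 bumps 8 from row 2; 8 appends to row 3. P = [[1, 2, 6], [3, 5], [4, 8], [7]].

So P = [[1, 2, 6], [3, 5], [4, 8], [7]], Q = [[1, 5, 7], [2, 6], [3, 8], [4]].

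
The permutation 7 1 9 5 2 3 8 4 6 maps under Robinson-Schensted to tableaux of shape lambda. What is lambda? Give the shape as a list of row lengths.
[5, 2, 2]

Row-insert each entry into an empty tableau.

After inserting 7: P = [[7]].
After inserting 1: P = [[1], [7]].
After inserting 9: P = [[1, 9], [7]].
After inserting 5: P = [[1, 5], [7, 9]].
After inserting 2: P = [[1, 2], [5, 9], [7]].
After inserting 3: P = [[1, 2, 3], [5, 9], [7]].
After inserting 8: P = [[1, 2, 3, 8], [5, 9], [7]].
After inserting 4: P = [[1, 2, 3, 4], [5, 8], [7, 9]].
After inserting 6: P = [[1, 2, 3, 4, 6], [5, 8], [7, 9]].

The final insertion tableau P = [[1, 2, 3, 4, 6], [5, 8], [7, 9]] has shape [5, 2, 2].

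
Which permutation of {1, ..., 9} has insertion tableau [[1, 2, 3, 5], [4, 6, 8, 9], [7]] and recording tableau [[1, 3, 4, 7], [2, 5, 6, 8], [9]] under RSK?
4 1 7 8 2 3 9 6 5

Reverse the RSK construction: for i from n down to 1, find the cell of Q containing i, remove the entry at that cell from P, and reverse-bump it up through P; the value ejected from row 1 is w(i).

Step i=9: Q has 9 at row 3, column 1; remove 7 from row 3 of P and reverse-bump: 7 enters row 2 and ejects 6; 6 enters row 1 and ejects 5. So w(9) = 5. P is now [[1, 2, 3, 6], [4, 7, 8, 9]].
Step i=8: Q has 8 at row 2, column 4; remove 9 from row 2 of P and reverse-bump: 9 enters row 1 and ejects 6. So w(8) = 6. P is now [[1, 2, 3, 9], [4, 7, 8]].
Step i=7: Q has 7 at row 1, column 4; remove that cell from P, ejecting 9. So w(7) = 9. P is now [[1, 2, 3], [4, 7, 8]].
Step i=6: Q has 6 at row 2, column 3; remove 8 from row 2 of P and reverse-bump: 8 enters row 1 and ejects 3. So w(6) = 3. P is now [[1, 2, 8], [4, 7]].
Step i=5: Q has 5 at row 2, column 2; remove 7 from row 2 of P and reverse-bump: 7 enters row 1 and ejects 2. So w(5) = 2. P is now [[1, 7, 8], [4]].
Step i=4: Q has 4 at row 1, column 3; remove that cell from P, ejecting 8. So w(4) = 8. P is now [[1, 7], [4]].
Step i=3: Q has 3 at row 1, column 2; remove that cell from P, ejecting 7. So w(3) = 7. P is now [[1], [4]].
Step i=2: Q has 2 at row 2, column 1; remove 4 from row 2 of P and reverse-bump: 4 enters row 1 and ejects 1. So w(2) = 1. P is now [[4]].
Step i=1: Q has 1 at row 1, column 1; remove that cell from P, ejecting 4. So w(1) = 4. P is now [].

So w = 4 1 7 8 2 3 9 6 5.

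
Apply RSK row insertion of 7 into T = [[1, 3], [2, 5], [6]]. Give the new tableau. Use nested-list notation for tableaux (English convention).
[[1, 3, 7], [2, 5], [6]]

7 is larger than every entry of row 1, so it is appended to row 1. The new tableau is [[1, 3, 7], [2, 5], [6]].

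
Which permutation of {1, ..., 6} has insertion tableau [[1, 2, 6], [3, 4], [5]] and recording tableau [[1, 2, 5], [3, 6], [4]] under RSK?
3 5 4 1 6 2

Reverse the RSK construction: for i from n down to 1, find the cell of Q containing i, remove the entry at that cell from P, and reverse-bump it up through P; the value ejected from row 1 is w(i).

Step i=6: Q has 6 at row 2, column 2; remove 4 from row 2 of P and reverse-bump: 4 enters row 1 and ejects 2. So w(6) = 2. P is now [[1, 4, 6], [3], [5]].
Step i=5: Q has 5 at row 1, column 3; remove that cell from P, ejecting 6. So w(5) = 6. P is now [[1, 4], [3], [5]].
Step i=4: Q has 4 at row 3, column 1; remove 5 from row 3 of P and reverse-bump: 5 enters row 2 and ejects 3; 3 enters row 1 and ejects 1. So w(4) = 1. P is now [[3, 4], [5]].
Step i=3: Q has 3 at row 2, column 1; remove 5 from row 2 of P and reverse-bump: 5 enters row 1 and ejects 4. So w(3) = 4. P is now [[3, 5]].
Step i=2: Q has 2 at row 1, column 2; remove that cell from P, ejecting 5. So w(2) = 5. P is now [[3]].
Step i=1: Q has 1 at row 1, column 1; remove that cell from P, ejecting 3. So w(1) = 3. P is now [].

So w = 3 5 4 1 6 2.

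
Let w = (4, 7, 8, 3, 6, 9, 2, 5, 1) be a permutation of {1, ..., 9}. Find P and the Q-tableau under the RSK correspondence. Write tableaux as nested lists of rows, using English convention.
P = [[1, 5, 8, 9], [2, 6], [3, 7], [4]], Q = [[1, 2, 3, 6], [4, 5], [7, 8], [9]]

Insert each entry of the permutation into P by Schensted row insertion, recording in Q the position of each new cell.

Insert 4: appended to row 1. P = [[4]], Q = [[1]].
Insert 7: appended to row 1. P = [[4, 7]], Q = [[1, 2]].
Insert 8: appended to row 1. P = [[4, 7, 8]], Q = [[1, 2, 3]].
Insert 3: 3 bumps 4 from row 1; 4 starts row 2. P = [[3, 7, 8], [4]], Q = [[1, 2, 3], [4]].
Insert 6: 6 bumps 7 from row 1; 7 appends to row 2. P = [[3, 6, 8], [4, 7]], Q = [[1, 2, 3], [4, 5]].
Insert 9: appended to row 1. P = [[3, 6, 8, 9], [4, 7]], Q = [[1, 2, 3, 6], [4, 5]].
Insert 2: 2 bumps 3 from row 1; 3 bumps 4 from row 2; 4 starts row 3. P = [[2, 6, 8, 9], [3, 7], [4]], Q = [[1, 2, 3, 6], [4, 5], [7]].
Insert 5: 5 bumps 6 from row 1; 6 bumps 7 from row 2; 7 appends to row 3. P = [[2, 5, 8, 9], [3, 6], [4, 7]], Q = [[1, 2, 3, 6], [4, 5], [7, 8]].
Insert 1: 1 bumps 2 from row 1; 2 bumps 3 from row 2; 3 bumps 4 from row 3; 4 starts row 4. P = [[1, 5, 8, 9], [2, 6], [3, 7], [4]], Q = [[1, 2, 3, 6], [4, 5], [7, 8], [9]].

So P = [[1, 5, 8, 9], [2, 6], [3, 7], [4]], Q = [[1, 2, 3, 6], [4, 5], [7, 8], [9]].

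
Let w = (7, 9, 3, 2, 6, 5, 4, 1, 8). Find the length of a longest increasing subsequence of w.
3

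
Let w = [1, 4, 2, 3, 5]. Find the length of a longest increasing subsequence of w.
4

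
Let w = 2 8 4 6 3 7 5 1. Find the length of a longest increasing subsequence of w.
4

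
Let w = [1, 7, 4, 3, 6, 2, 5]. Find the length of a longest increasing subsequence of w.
3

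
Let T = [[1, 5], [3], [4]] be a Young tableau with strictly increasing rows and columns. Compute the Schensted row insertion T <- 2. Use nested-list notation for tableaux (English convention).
[[1, 2], [3, 5], [4]]

In row 1, 2 replaces 5 (the leftmost entry greater than 2); 5 is bumped to row 2. 5 is appended to row 2. The new tableau is [[1, 2], [3, 5], [4]].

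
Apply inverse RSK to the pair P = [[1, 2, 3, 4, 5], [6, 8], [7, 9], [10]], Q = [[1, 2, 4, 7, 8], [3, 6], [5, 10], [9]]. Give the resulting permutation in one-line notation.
Reverse RSK: for i = n, n-1, ..., 1, locate i in Q, remove the corresponding corner cell from P, and reverse-bump its entry up through P; the value ejected from row 1 is w(i).

So w = 1 10 7 9 2 3 6 8 4 5.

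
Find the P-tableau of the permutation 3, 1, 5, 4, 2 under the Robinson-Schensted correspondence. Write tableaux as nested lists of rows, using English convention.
P = [[1, 2], [3, 4], [5]]

After inserting 3: P = [[3]].
After inserting 1: P = [[1], [3]].
After inserting 5: P = [[1, 5], [3]].
After inserting 4: P = [[1, 4], [3, 5]].
After inserting 2: P = [[1, 2], [3, 4], [5]].

So P = [[1, 2], [3, 4], [5]].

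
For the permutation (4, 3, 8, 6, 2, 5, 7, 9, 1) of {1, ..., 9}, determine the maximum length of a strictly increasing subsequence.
4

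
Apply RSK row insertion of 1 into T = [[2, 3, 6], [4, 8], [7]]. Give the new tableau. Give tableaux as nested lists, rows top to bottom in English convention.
[[1, 3, 6], [2, 8], [4], [7]]

In row 1, 1 replaces 2 (the leftmost entry greater than 1); 2 is bumped to row 2. In row 2, 2 replaces 4 (the leftmost entry greater than 2); 4 is bumped to row 3. In row 3, 4 replaces 7 (the leftmost entry greater than 4); 7 is bumped to row 4. 7 starts a new row 4. The new tableau is [[1, 3, 6], [2, 8], [4], [7]].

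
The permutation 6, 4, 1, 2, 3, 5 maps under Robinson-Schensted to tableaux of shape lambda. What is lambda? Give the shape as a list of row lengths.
[4, 1, 1]

Row-insert each entry into an empty tableau.

After inserting 6: P = [[6]].
After inserting 4: P = [[4], [6]].
After inserting 1: P = [[1], [4], [6]].
After inserting 2: P = [[1, 2], [4], [6]].
After inserting 3: P = [[1, 2, 3], [4], [6]].
After inserting 5: P = [[1, 2, 3, 5], [4], [6]].

The final insertion tableau P = [[1, 2, 3, 5], [4], [6]] has shape [4, 1, 1].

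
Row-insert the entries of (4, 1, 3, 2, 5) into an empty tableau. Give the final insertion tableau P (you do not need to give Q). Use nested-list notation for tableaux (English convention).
P = [[1, 2, 5], [3], [4]]

After inserting 4: P = [[4]].
After inserting 1: P = [[1], [4]].
After inserting 3: P = [[1, 3], [4]].
After inserting 2: P = [[1, 2], [3], [4]].
After inserting 5: P = [[1, 2, 5], [3], [4]].

So P = [[1, 2, 5], [3], [4]].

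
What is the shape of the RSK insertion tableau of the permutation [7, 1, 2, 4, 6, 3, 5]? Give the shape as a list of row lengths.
[4, 2, 1]

Row-insert each entry into an empty tableau.

After inserting 7: P = [[7]].
After inserting 1: P = [[1], [7]].
After inserting 2: P = [[1, 2], [7]].
After inserting 4: P = [[1, 2, 4], [7]].
After inserting 6: P = [[1, 2, 4, 6], [7]].
After inserting 3: P = [[1, 2, 3, 6], [4], [7]].
After inserting 5: P = [[1, 2, 3, 5], [4, 6], [7]].

The final insertion tableau P = [[1, 2, 3, 5], [4, 6], [7]] has shape [4, 2, 1].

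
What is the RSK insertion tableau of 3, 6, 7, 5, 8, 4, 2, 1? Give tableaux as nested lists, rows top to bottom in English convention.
P = [[1, 4, 7, 8], [2], [3], [5], [6]]

Insert 3: appended to row 1. P = [[3]].
Insert 6: appended to row 1. P = [[3, 6]].
Insert 7: appended to row 1. P = [[3, 6, 7]].
Insert 5: 5 bumps 6 from row 1; 6 starts row 2. P = [[3, 5, 7], [6]].
Insert 8: appended to row 1. P = [[3, 5, 7, 8], [6]].
Insert 4: 4 bumps 5 from row 1; 5 bumps 6 from row 2; 6 starts row 3. P = [[3, 4, 7, 8], [5], [6]].
Insert 2: 2 bumps 3 from row 1; 3 bumps 5 from row 2; 5 bumps 6 from row 3; 6 starts row 4. P = [[2, 4, 7, 8], [3], [5], [6]].
Insert 1: 1 bumps 2 from row 1; 2 bumps 3 from row 2; 3 bumps 5 from row 3; 5 bumps 6 from row 4; 6 starts row 5. P = [[1, 4, 7, 8], [2], [3], [5], [6]].

So P = [[1, 4, 7, 8], [2], [3], [5], [6]].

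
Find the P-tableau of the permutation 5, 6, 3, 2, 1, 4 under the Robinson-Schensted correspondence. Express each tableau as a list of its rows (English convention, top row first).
P = [[1, 4], [2, 6], [3], [5]]

Insert 5: appended to row 1. P = [[5]].
Insert 6: appended to row 1. P = [[5, 6]].
Insert 3: 3 bumps 5 from row 1; 5 starts row 2. P = [[3, 6], [5]].
Insert 2: 2 bumps 3 from row 1; 3 bumps 5 from row 2; 5 starts row 3. P = [[2, 6], [3], [5]].
Insert 1: 1 bumps 2 from row 1; 2 bumps 3 from row 2; 3 bumps 5 from row 3; 5 starts row 4. P = [[1, 6], [2], [3], [5]].
Insert 4: 4 bumps 6 from row 1; 6 appends to row 2. P = [[1, 4], [2, 6], [3], [5]].

So P = [[1, 4], [2, 6], [3], [5]].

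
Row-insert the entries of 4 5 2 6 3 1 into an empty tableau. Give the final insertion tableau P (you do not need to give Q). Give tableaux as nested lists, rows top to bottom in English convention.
P = [[1, 3, 6], [2, 5], [4]]

Insert 4: appended to row 1. P = [[4]].
Insert 5: appended to row 1. P = [[4, 5]].
Insert 2: 2 bumps 4 from row 1; 4 starts row 2. P = [[2, 5], [4]].
Insert 6: appended to row 1. P = [[2, 5, 6], [4]].
Insert 3: 3 bumps 5 from row 1; 5 appends to row 2. P = [[2, 3, 6], [4, 5]].
Insert 1: 1 bumps 2 from row 1; 2 bumps 4 from row 2; 4 starts row 3. P = [[1, 3, 6], [2, 5], [4]].

So P = [[1, 3, 6], [2, 5], [4]].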